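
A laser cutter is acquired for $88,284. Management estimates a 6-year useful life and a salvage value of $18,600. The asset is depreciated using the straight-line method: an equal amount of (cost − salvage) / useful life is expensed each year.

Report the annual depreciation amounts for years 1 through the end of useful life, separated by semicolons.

$11,614; $11,614; $11,614; $11,614; $11,614; $11,614

Depreciable base = $88,284 − $18,600 = $69,684.
Annual expense = $69,684 / 6 = $11,614.
End of year 1: book value $76,670.
End of year 2: book value $65,056.
End of year 3: book value $53,442.
End of year 4: book value $41,828.
End of year 5: book value $30,214.
End of year 6: book value $18,600.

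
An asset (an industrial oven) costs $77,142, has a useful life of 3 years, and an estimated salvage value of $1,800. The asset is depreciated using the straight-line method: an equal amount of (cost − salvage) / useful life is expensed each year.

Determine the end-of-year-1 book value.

Depreciable base = $77,142 − $1,800 = $75,342.
Annual expense = $75,342 / 3 = $25,114.
End of year 1: book value $52,028.

$52,028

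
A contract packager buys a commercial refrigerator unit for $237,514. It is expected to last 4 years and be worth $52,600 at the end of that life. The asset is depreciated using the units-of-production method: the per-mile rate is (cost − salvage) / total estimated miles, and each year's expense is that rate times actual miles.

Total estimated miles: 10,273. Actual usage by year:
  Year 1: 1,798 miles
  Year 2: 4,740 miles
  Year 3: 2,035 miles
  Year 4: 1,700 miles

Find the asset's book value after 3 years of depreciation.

Depreciable base = $237,514 − $52,600 = $184,914.
Rate = $184,914 / 10,273 miles = $18 per mile.
Year 1: 1,798 × $18 = $32,364. Book value $205,150.
Year 2: 4,740 × $18 = $85,320. Book value $119,830.
Year 3: 2,035 × $18 = $36,630. Book value $83,200.

$83,200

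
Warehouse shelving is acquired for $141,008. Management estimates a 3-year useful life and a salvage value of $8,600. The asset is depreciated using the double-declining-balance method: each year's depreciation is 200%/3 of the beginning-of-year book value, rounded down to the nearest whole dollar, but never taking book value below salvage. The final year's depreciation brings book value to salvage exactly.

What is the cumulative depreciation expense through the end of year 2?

Depreciable base = $141,008 − $8,600 = $132,408.
Year 1: ⌊$141,008 × 200%/3⌋ = $94,005. Book value $47,003.
Year 2: ⌊$47,003 × 200%/3⌋ = $31,335. Book value $15,668.
Accumulated through year 2 = $141,008 − $15,668 = $125,340.

$125,340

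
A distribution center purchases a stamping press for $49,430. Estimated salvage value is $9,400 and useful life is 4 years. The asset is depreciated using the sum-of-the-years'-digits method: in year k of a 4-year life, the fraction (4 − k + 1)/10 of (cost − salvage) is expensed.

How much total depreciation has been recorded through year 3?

Depreciable base = $49,430 − $9,400 = $40,030.
Sum of the years' digits = 4+3+2+1 = 10.
Year 1: $40,030 × 4/10 = $16,012. Book value $33,418.
Year 2: $40,030 × 3/10 = $12,009. Book value $21,409.
Year 3: $40,030 × 2/10 = $8,006. Book value $13,403.
Accumulated through year 3 = $49,430 − $13,403 = $36,027.

$36,027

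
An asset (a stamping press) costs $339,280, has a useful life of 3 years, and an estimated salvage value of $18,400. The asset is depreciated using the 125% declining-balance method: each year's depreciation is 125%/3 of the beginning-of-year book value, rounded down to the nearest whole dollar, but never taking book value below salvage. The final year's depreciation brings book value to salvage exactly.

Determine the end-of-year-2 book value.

$115,450

Depreciable base = $339,280 − $18,400 = $320,880.
Year 1: ⌊$339,280 × 125%/3⌋ = $141,366. Book value $197,914.
Year 2: ⌊$197,914 × 125%/3⌋ = $82,464. Book value $115,450.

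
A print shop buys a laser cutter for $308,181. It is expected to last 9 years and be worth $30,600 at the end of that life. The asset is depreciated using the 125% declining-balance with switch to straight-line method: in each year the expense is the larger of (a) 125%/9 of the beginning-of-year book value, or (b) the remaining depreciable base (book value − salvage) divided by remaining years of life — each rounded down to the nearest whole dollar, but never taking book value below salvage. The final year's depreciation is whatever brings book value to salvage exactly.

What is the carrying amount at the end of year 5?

$141,388

Depreciable base = $308,181 − $30,600 = $277,581.
Year 1: DB = ⌊$308,181 × 125%/9⌋ = $42,802; SL = ⌊$277,581/9⌋ = $30,842 → take DB $42,802. Book value $265,379.
Year 2: DB = ⌊$265,379 × 125%/9⌋ = $36,858; SL = ⌊$234,779/8⌋ = $29,347 → take DB $36,858. Book value $228,521.
Year 3: DB = ⌊$228,521 × 125%/9⌋ = $31,739; SL = ⌊$197,921/7⌋ = $28,274 → take DB $31,739. Book value $196,782.
Year 4: DB = ⌊$196,782 × 125%/9⌋ = $27,330; SL = ⌊$166,182/6⌋ = $27,697 → take SL $27,697. Book value $169,085.
Year 5: DB = ⌊$169,085 × 125%/9⌋ = $23,484; SL = ⌊$138,485/5⌋ = $27,697 → take SL $27,697. Book value $141,388.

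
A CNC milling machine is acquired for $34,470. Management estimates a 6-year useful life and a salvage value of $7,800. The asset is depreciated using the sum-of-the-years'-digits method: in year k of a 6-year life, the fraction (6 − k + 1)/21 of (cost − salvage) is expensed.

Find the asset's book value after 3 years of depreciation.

Depreciable base = $34,470 − $7,800 = $26,670.
Sum of the years' digits = 6+5+4+3+2+1 = 21.
Year 1: $26,670 × 6/21 = $7,620. Book value $26,850.
Year 2: $26,670 × 5/21 = $6,350. Book value $20,500.
Year 3: $26,670 × 4/21 = $5,080. Book value $15,420.

$15,420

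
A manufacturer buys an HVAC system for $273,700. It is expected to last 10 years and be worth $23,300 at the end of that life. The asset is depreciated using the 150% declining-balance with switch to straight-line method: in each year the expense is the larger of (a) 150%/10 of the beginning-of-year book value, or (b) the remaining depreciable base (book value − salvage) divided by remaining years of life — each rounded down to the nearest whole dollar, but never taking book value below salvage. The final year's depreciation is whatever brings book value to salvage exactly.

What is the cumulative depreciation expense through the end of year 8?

Depreciable base = $273,700 − $23,300 = $250,400.
Year 1: DB = ⌊$273,700 × 150%/10⌋ = $41,055; SL = ⌊$250,400/10⌋ = $25,040 → take DB $41,055. Book value $232,645.
Year 2: DB = ⌊$232,645 × 150%/10⌋ = $34,896; SL = ⌊$209,345/9⌋ = $23,260 → take DB $34,896. Book value $197,749.
Year 3: DB = ⌊$197,749 × 150%/10⌋ = $29,662; SL = ⌊$174,449/8⌋ = $21,806 → take DB $29,662. Book value $168,087.
Year 4: DB = ⌊$168,087 × 150%/10⌋ = $25,213; SL = ⌊$144,787/7⌋ = $20,683 → take DB $25,213. Book value $142,874.
Year 5: DB = ⌊$142,874 × 150%/10⌋ = $21,431; SL = ⌊$119,574/6⌋ = $19,929 → take DB $21,431. Book value $121,443.
Year 6: DB = ⌊$121,443 × 150%/10⌋ = $18,216; SL = ⌊$98,143/5⌋ = $19,628 → take SL $19,628. Book value $101,815.
Year 7: DB = ⌊$101,815 × 150%/10⌋ = $15,272; SL = ⌊$78,515/4⌋ = $19,628 → take SL $19,628. Book value $82,187.
Year 8: DB = ⌊$82,187 × 150%/10⌋ = $12,328; SL = ⌊$58,887/3⌋ = $19,629 → take SL $19,629. Book value $62,558.
Accumulated through year 8 = $273,700 − $62,558 = $211,142.

$211,142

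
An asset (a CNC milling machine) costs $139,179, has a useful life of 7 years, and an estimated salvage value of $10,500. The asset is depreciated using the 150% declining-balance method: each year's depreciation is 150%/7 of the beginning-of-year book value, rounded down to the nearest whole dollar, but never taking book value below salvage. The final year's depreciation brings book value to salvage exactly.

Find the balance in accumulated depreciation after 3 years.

$71,668

Depreciable base = $139,179 − $10,500 = $128,679.
Year 1: ⌊$139,179 × 150%/7⌋ = $29,824. Book value $109,355.
Year 2: ⌊$109,355 × 150%/7⌋ = $23,433. Book value $85,922.
Year 3: ⌊$85,922 × 150%/7⌋ = $18,411. Book value $67,511.
Accumulated through year 3 = $139,179 − $67,511 = $71,668.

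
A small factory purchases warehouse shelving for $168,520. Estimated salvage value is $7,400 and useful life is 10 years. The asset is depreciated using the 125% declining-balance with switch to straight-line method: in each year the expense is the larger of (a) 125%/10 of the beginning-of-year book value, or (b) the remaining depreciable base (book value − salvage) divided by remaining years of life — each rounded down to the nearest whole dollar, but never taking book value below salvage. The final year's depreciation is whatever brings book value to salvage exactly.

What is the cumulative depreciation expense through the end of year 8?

$130,978

Depreciable base = $168,520 − $7,400 = $161,120.
Year 1: DB = ⌊$168,520 × 125%/10⌋ = $21,065; SL = ⌊$161,120/10⌋ = $16,112 → take DB $21,065. Book value $147,455.
Year 2: DB = ⌊$147,455 × 125%/10⌋ = $18,431; SL = ⌊$140,055/9⌋ = $15,561 → take DB $18,431. Book value $129,024.
Year 3: DB = ⌊$129,024 × 125%/10⌋ = $16,128; SL = ⌊$121,624/8⌋ = $15,203 → take DB $16,128. Book value $112,896.
Year 4: DB = ⌊$112,896 × 125%/10⌋ = $14,112; SL = ⌊$105,496/7⌋ = $15,070 → take SL $15,070. Book value $97,826.
Year 5: DB = ⌊$97,826 × 125%/10⌋ = $12,228; SL = ⌊$90,426/6⌋ = $15,071 → take SL $15,071. Book value $82,755.
Year 6: DB = ⌊$82,755 × 125%/10⌋ = $10,344; SL = ⌊$75,355/5⌋ = $15,071 → take SL $15,071. Book value $67,684.
Year 7: DB = ⌊$67,684 × 125%/10⌋ = $8,460; SL = ⌊$60,284/4⌋ = $15,071 → take SL $15,071. Book value $52,613.
Year 8: DB = ⌊$52,613 × 125%/10⌋ = $6,576; SL = ⌊$45,213/3⌋ = $15,071 → take SL $15,071. Book value $37,542.
Accumulated through year 8 = $168,520 − $37,542 = $130,978.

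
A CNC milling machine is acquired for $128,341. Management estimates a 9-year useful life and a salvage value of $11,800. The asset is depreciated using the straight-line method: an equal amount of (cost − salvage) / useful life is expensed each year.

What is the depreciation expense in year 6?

Depreciable base = $128,341 − $11,800 = $116,541.
Annual expense = $116,541 / 9 = $12,949.

$12,949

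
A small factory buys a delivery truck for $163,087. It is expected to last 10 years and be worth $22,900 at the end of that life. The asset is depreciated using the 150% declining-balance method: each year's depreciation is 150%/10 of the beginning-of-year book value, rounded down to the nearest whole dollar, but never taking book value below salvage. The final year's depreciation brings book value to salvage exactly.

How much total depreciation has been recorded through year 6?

$101,577

Depreciable base = $163,087 − $22,900 = $140,187.
Year 1: ⌊$163,087 × 150%/10⌋ = $24,463. Book value $138,624.
Year 2: ⌊$138,624 × 150%/10⌋ = $20,793. Book value $117,831.
Year 3: ⌊$117,831 × 150%/10⌋ = $17,674. Book value $100,157.
Year 4: ⌊$100,157 × 150%/10⌋ = $15,023. Book value $85,134.
Year 5: ⌊$85,134 × 150%/10⌋ = $12,770. Book value $72,364.
Year 6: ⌊$72,364 × 150%/10⌋ = $10,854. Book value $61,510.
Accumulated through year 6 = $163,087 − $61,510 = $101,577.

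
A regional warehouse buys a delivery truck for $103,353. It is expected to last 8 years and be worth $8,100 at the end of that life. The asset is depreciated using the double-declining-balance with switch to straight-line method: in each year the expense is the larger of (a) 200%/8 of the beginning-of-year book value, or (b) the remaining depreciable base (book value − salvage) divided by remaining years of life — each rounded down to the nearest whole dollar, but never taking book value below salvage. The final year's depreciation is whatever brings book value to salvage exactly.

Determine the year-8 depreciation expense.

$5,148

Depreciable base = $103,353 − $8,100 = $95,253.
Year 1: DB = ⌊$103,353 × 200%/8⌋ = $25,838; SL = ⌊$95,253/8⌋ = $11,906 → take DB $25,838. Book value $77,515.
Year 2: DB = ⌊$77,515 × 200%/8⌋ = $19,378; SL = ⌊$69,415/7⌋ = $9,916 → take DB $19,378. Book value $58,137.
Year 3: DB = ⌊$58,137 × 200%/8⌋ = $14,534; SL = ⌊$50,037/6⌋ = $8,339 → take DB $14,534. Book value $43,603.
Year 4: DB = ⌊$43,603 × 200%/8⌋ = $10,900; SL = ⌊$35,503/5⌋ = $7,100 → take DB $10,900. Book value $32,703.
Year 5: DB = ⌊$32,703 × 200%/8⌋ = $8,175; SL = ⌊$24,603/4⌋ = $6,150 → take DB $8,175. Book value $24,528.
Year 6: DB = ⌊$24,528 × 200%/8⌋ = $6,132; SL = ⌊$16,428/3⌋ = $5,476 → take DB $6,132. Book value $18,396.
Year 7: DB = ⌊$18,396 × 200%/8⌋ = $4,599; SL = ⌊$10,296/2⌋ = $5,148 → take SL $5,148. Book value $13,248.
Year 8 (final): $13,248 − $8,100 = $5,148. Book value $8,100.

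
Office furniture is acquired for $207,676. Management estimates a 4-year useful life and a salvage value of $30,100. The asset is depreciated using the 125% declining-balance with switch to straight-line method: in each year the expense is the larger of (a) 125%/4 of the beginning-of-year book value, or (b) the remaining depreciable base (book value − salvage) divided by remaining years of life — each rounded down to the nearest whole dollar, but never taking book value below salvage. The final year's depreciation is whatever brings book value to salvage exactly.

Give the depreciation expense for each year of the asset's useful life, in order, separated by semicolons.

Depreciable base = $207,676 − $30,100 = $177,576.
Year 1: DB = ⌊$207,676 × 125%/4⌋ = $64,898; SL = ⌊$177,576/4⌋ = $44,394 → take DB $64,898. Book value $142,778.
Year 2: DB = ⌊$142,778 × 125%/4⌋ = $44,618; SL = ⌊$112,678/3⌋ = $37,559 → take DB $44,618. Book value $98,160.
Year 3: DB = ⌊$98,160 × 125%/4⌋ = $30,675; SL = ⌊$68,060/2⌋ = $34,030 → take SL $34,030. Book value $64,130.
Year 4 (final): $64,130 − $30,100 = $34,030. Book value $30,100.

$64,898; $44,618; $34,030; $34,030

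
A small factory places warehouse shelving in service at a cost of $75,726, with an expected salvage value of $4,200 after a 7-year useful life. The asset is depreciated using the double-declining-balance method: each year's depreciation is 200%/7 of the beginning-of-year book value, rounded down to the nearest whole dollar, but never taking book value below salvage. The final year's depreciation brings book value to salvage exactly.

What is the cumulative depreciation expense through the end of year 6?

$65,668

Depreciable base = $75,726 − $4,200 = $71,526.
Year 1: ⌊$75,726 × 200%/7⌋ = $21,636. Book value $54,090.
Year 2: ⌊$54,090 × 200%/7⌋ = $15,454. Book value $38,636.
Year 3: ⌊$38,636 × 200%/7⌋ = $11,038. Book value $27,598.
Year 4: ⌊$27,598 × 200%/7⌋ = $7,885. Book value $19,713.
Year 5: ⌊$19,713 × 200%/7⌋ = $5,632. Book value $14,081.
Year 6: ⌊$14,081 × 200%/7⌋ = $4,023. Book value $10,058.
Accumulated through year 6 = $75,726 − $10,058 = $65,668.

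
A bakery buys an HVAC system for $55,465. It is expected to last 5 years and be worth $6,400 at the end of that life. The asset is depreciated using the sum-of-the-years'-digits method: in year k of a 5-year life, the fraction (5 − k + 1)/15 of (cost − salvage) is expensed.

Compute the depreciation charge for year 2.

$13,084

Depreciable base = $55,465 − $6,400 = $49,065.
Sum of the years' digits = 5+4+3+2+1 = 15.
Year 1: $49,065 × 5/15 = $16,355. Book value $39,110.
Year 2: $49,065 × 4/15 = $13,084. Book value $26,026.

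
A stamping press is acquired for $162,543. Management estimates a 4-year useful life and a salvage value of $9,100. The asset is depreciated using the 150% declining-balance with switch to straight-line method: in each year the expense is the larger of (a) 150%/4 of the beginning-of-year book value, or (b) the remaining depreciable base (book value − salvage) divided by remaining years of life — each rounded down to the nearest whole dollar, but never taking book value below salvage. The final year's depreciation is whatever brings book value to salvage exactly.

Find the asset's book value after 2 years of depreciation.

Depreciable base = $162,543 − $9,100 = $153,443.
Year 1: DB = ⌊$162,543 × 150%/4⌋ = $60,953; SL = ⌊$153,443/4⌋ = $38,360 → take DB $60,953. Book value $101,590.
Year 2: DB = ⌊$101,590 × 150%/4⌋ = $38,096; SL = ⌊$92,490/3⌋ = $30,830 → take DB $38,096. Book value $63,494.

$63,494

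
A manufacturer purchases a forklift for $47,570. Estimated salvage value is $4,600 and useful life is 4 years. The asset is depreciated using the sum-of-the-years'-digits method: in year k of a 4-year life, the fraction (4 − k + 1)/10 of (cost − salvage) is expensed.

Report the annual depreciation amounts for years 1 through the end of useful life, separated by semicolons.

$17,188; $12,891; $8,594; $4,297

Depreciable base = $47,570 − $4,600 = $42,970.
Sum of the years' digits = 4+3+2+1 = 10.
Year 1: $42,970 × 4/10 = $17,188. Book value $30,382.
Year 2: $42,970 × 3/10 = $12,891. Book value $17,491.
Year 3: $42,970 × 2/10 = $8,594. Book value $8,897.
Year 4: $42,970 × 1/10 = $4,297. Book value $4,600.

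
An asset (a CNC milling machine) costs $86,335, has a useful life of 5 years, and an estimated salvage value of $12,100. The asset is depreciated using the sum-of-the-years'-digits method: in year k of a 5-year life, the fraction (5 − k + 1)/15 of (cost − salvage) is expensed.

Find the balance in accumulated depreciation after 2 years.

$44,541

Depreciable base = $86,335 − $12,100 = $74,235.
Sum of the years' digits = 5+4+3+2+1 = 15.
Year 1: $74,235 × 5/15 = $24,745. Book value $61,590.
Year 2: $74,235 × 4/15 = $19,796. Book value $41,794.
Accumulated through year 2 = $86,335 − $41,794 = $44,541.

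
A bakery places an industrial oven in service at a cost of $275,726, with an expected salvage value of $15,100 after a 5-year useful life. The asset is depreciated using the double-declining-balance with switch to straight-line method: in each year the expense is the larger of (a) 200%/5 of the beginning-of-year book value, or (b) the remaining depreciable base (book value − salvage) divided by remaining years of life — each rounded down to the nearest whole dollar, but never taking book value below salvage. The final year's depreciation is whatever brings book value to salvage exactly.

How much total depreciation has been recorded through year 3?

Depreciable base = $275,726 − $15,100 = $260,626.
Year 1: DB = ⌊$275,726 × 200%/5⌋ = $110,290; SL = ⌊$260,626/5⌋ = $52,125 → take DB $110,290. Book value $165,436.
Year 2: DB = ⌊$165,436 × 200%/5⌋ = $66,174; SL = ⌊$150,336/4⌋ = $37,584 → take DB $66,174. Book value $99,262.
Year 3: DB = ⌊$99,262 × 200%/5⌋ = $39,704; SL = ⌊$84,162/3⌋ = $28,054 → take DB $39,704. Book value $59,558.
Accumulated through year 3 = $275,726 − $59,558 = $216,168.

$216,168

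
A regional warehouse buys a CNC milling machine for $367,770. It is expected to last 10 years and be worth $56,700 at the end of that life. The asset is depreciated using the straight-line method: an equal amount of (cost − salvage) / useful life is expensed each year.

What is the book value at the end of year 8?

Depreciable base = $367,770 − $56,700 = $311,070.
Annual expense = $311,070 / 10 = $31,107.
End of year 1: book value $336,663.
End of year 2: book value $305,556.
End of year 3: book value $274,449.
End of year 4: book value $243,342.
End of year 5: book value $212,235.
End of year 6: book value $181,128.
End of year 7: book value $150,021.
End of year 8: book value $118,914.

$118,914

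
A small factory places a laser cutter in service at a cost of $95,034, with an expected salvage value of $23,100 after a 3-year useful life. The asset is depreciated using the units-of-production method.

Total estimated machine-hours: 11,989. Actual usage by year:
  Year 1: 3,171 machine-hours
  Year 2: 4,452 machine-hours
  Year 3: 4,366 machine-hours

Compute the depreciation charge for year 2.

$26,712

Depreciable base = $95,034 − $23,100 = $71,934.
Rate = $71,934 / 11,989 machine-hours = $6 per machine-hour.
Year 1: 3,171 × $6 = $19,026. Book value $76,008.
Year 2: 4,452 × $6 = $26,712. Book value $49,296.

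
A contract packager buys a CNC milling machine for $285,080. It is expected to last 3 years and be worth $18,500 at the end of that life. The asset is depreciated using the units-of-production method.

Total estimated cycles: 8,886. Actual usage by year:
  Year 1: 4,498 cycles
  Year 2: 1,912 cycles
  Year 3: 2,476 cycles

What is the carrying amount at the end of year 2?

Depreciable base = $285,080 − $18,500 = $266,580.
Rate = $266,580 / 8,886 cycles = $30 per cycle.
Year 1: 4,498 × $30 = $134,940. Book value $150,140.
Year 2: 1,912 × $30 = $57,360. Book value $92,780.

$92,780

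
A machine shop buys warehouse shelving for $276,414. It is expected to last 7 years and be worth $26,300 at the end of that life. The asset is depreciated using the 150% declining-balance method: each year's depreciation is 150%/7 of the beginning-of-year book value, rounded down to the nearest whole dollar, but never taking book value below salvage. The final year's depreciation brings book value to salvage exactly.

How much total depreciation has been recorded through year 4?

$171,067

Depreciable base = $276,414 − $26,300 = $250,114.
Year 1: ⌊$276,414 × 150%/7⌋ = $59,231. Book value $217,183.
Year 2: ⌊$217,183 × 150%/7⌋ = $46,539. Book value $170,644.
Year 3: ⌊$170,644 × 150%/7⌋ = $36,566. Book value $134,078.
Year 4: ⌊$134,078 × 150%/7⌋ = $28,731. Book value $105,347.
Accumulated through year 4 = $276,414 − $105,347 = $171,067.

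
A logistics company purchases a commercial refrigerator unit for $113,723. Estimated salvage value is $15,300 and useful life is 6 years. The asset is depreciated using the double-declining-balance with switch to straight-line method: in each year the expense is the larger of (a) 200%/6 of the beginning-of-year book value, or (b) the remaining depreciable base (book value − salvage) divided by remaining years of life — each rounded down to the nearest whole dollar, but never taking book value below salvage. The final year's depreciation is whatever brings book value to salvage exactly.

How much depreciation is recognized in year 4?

Depreciable base = $113,723 − $15,300 = $98,423.
Year 1: DB = ⌊$113,723 × 200%/6⌋ = $37,907; SL = ⌊$98,423/6⌋ = $16,403 → take DB $37,907. Book value $75,816.
Year 2: DB = ⌊$75,816 × 200%/6⌋ = $25,272; SL = ⌊$60,516/5⌋ = $12,103 → take DB $25,272. Book value $50,544.
Year 3: DB = ⌊$50,544 × 200%/6⌋ = $16,848; SL = ⌊$35,244/4⌋ = $8,811 → take DB $16,848. Book value $33,696.
Year 4: DB = ⌊$33,696 × 200%/6⌋ = $11,232; SL = ⌊$18,396/3⌋ = $6,132 → take DB $11,232. Book value $22,464.

$11,232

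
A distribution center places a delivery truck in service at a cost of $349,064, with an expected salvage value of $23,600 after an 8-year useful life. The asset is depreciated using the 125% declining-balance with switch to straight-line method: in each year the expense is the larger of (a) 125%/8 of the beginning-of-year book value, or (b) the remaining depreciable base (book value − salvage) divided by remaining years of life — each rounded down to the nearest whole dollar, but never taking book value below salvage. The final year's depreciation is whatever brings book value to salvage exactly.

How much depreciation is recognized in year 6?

$37,215

Depreciable base = $349,064 − $23,600 = $325,464.
Year 1: DB = ⌊$349,064 × 125%/8⌋ = $54,541; SL = ⌊$325,464/8⌋ = $40,683 → take DB $54,541. Book value $294,523.
Year 2: DB = ⌊$294,523 × 125%/8⌋ = $46,019; SL = ⌊$270,923/7⌋ = $38,703 → take DB $46,019. Book value $248,504.
Year 3: DB = ⌊$248,504 × 125%/8⌋ = $38,828; SL = ⌊$224,904/6⌋ = $37,484 → take DB $38,828. Book value $209,676.
Year 4: DB = ⌊$209,676 × 125%/8⌋ = $32,761; SL = ⌊$186,076/5⌋ = $37,215 → take SL $37,215. Book value $172,461.
Year 5: DB = ⌊$172,461 × 125%/8⌋ = $26,947; SL = ⌊$148,861/4⌋ = $37,215 → take SL $37,215. Book value $135,246.
Year 6: DB = ⌊$135,246 × 125%/8⌋ = $21,132; SL = ⌊$111,646/3⌋ = $37,215 → take SL $37,215. Book value $98,031.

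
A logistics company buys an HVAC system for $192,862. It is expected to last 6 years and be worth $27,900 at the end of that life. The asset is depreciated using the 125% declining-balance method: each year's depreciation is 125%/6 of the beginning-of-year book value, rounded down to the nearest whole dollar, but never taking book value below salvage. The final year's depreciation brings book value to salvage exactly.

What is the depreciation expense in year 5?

$15,782

Depreciable base = $192,862 − $27,900 = $164,962.
Year 1: ⌊$192,862 × 125%/6⌋ = $40,179. Book value $152,683.
Year 2: ⌊$152,683 × 125%/6⌋ = $31,808. Book value $120,875.
Year 3: ⌊$120,875 × 125%/6⌋ = $25,182. Book value $95,693.
Year 4: ⌊$95,693 × 125%/6⌋ = $19,936. Book value $75,757.
Year 5: ⌊$75,757 × 125%/6⌋ = $15,782. Book value $59,975.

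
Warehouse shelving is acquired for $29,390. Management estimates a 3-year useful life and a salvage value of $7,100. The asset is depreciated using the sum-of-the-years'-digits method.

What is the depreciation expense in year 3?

Depreciable base = $29,390 − $7,100 = $22,290.
Sum of the years' digits = 3+2+1 = 6.
Year 1: $22,290 × 3/6 = $11,145. Book value $18,245.
Year 2: $22,290 × 2/6 = $7,430. Book value $10,815.
Year 3: $22,290 × 1/6 = $3,715. Book value $7,100.

$3,715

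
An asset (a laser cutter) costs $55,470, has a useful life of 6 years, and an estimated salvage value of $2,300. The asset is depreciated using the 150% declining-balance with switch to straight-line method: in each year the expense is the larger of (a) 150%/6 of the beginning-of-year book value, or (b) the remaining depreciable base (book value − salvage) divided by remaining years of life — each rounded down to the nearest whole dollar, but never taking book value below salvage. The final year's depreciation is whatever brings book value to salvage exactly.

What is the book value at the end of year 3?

$23,403

Depreciable base = $55,470 − $2,300 = $53,170.
Year 1: DB = ⌊$55,470 × 150%/6⌋ = $13,867; SL = ⌊$53,170/6⌋ = $8,861 → take DB $13,867. Book value $41,603.
Year 2: DB = ⌊$41,603 × 150%/6⌋ = $10,400; SL = ⌊$39,303/5⌋ = $7,860 → take DB $10,400. Book value $31,203.
Year 3: DB = ⌊$31,203 × 150%/6⌋ = $7,800; SL = ⌊$28,903/4⌋ = $7,225 → take DB $7,800. Book value $23,403.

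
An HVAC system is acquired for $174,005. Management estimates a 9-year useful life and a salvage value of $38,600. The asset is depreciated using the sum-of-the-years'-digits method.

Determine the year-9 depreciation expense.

$3,009

Depreciable base = $174,005 − $38,600 = $135,405.
Sum of the years' digits = 9+8+7+6+5+4+3+2+1 = 45.
Year 1: $135,405 × 9/45 = $27,081. Book value $146,924.
Year 2: $135,405 × 8/45 = $24,072. Book value $122,852.
Year 3: $135,405 × 7/45 = $21,063. Book value $101,789.
Year 4: $135,405 × 6/45 = $18,054. Book value $83,735.
Year 5: $135,405 × 5/45 = $15,045. Book value $68,690.
Year 6: $135,405 × 4/45 = $12,036. Book value $56,654.
Year 7: $135,405 × 3/45 = $9,027. Book value $47,627.
Year 8: $135,405 × 2/45 = $6,018. Book value $41,609.
Year 9: $135,405 × 1/45 = $3,009. Book value $38,600.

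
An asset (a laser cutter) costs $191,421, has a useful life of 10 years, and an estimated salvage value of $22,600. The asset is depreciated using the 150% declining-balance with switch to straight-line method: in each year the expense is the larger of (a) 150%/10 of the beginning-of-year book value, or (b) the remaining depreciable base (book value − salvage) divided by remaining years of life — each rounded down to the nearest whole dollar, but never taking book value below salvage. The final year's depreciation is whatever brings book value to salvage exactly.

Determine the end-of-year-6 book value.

Depreciable base = $191,421 − $22,600 = $168,821.
Year 1: DB = ⌊$191,421 × 150%/10⌋ = $28,713; SL = ⌊$168,821/10⌋ = $16,882 → take DB $28,713. Book value $162,708.
Year 2: DB = ⌊$162,708 × 150%/10⌋ = $24,406; SL = ⌊$140,108/9⌋ = $15,567 → take DB $24,406. Book value $138,302.
Year 3: DB = ⌊$138,302 × 150%/10⌋ = $20,745; SL = ⌊$115,702/8⌋ = $14,462 → take DB $20,745. Book value $117,557.
Year 4: DB = ⌊$117,557 × 150%/10⌋ = $17,633; SL = ⌊$94,957/7⌋ = $13,565 → take DB $17,633. Book value $99,924.
Year 5: DB = ⌊$99,924 × 150%/10⌋ = $14,988; SL = ⌊$77,324/6⌋ = $12,887 → take DB $14,988. Book value $84,936.
Year 6: DB = ⌊$84,936 × 150%/10⌋ = $12,740; SL = ⌊$62,336/5⌋ = $12,467 → take DB $12,740. Book value $72,196.

$72,196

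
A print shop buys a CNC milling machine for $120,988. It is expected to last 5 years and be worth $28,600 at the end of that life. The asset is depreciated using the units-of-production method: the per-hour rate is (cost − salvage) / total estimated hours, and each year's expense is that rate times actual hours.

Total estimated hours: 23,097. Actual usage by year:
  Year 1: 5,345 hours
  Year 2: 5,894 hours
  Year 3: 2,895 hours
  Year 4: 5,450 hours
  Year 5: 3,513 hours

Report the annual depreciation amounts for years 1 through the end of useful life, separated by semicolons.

$21,380; $23,576; $11,580; $21,800; $14,052

Depreciable base = $120,988 − $28,600 = $92,388.
Rate = $92,388 / 23,097 hours = $4 per hour.
Year 1: 5,345 × $4 = $21,380. Book value $99,608.
Year 2: 5,894 × $4 = $23,576. Book value $76,032.
Year 3: 2,895 × $4 = $11,580. Book value $64,452.
Year 4: 5,450 × $4 = $21,800. Book value $42,652.
Year 5: 3,513 × $4 = $14,052. Book value $28,600.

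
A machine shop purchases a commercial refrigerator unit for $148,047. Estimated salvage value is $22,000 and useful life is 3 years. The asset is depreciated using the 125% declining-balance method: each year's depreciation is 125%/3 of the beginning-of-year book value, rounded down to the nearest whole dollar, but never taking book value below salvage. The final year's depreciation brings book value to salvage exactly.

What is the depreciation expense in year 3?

$28,378

Depreciable base = $148,047 − $22,000 = $126,047.
Year 1: ⌊$148,047 × 125%/3⌋ = $61,686. Book value $86,361.
Year 2: ⌊$86,361 × 125%/3⌋ = $35,983. Book value $50,378.
Year 3 (final): $50,378 − $22,000 = $28,378. Book value $22,000.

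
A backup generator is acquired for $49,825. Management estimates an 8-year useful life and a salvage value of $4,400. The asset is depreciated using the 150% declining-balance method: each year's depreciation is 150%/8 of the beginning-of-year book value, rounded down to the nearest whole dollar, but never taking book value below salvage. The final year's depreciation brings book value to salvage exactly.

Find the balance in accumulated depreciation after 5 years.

$32,181

Depreciable base = $49,825 − $4,400 = $45,425.
Year 1: ⌊$49,825 × 150%/8⌋ = $9,342. Book value $40,483.
Year 2: ⌊$40,483 × 150%/8⌋ = $7,590. Book value $32,893.
Year 3: ⌊$32,893 × 150%/8⌋ = $6,167. Book value $26,726.
Year 4: ⌊$26,726 × 150%/8⌋ = $5,011. Book value $21,715.
Year 5: ⌊$21,715 × 150%/8⌋ = $4,071. Book value $17,644.
Accumulated through year 5 = $49,825 − $17,644 = $32,181.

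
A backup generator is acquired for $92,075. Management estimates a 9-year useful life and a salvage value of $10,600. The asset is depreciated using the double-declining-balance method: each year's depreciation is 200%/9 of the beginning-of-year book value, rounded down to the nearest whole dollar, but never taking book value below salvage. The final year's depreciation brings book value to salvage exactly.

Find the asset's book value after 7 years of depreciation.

$15,855

Depreciable base = $92,075 − $10,600 = $81,475.
Year 1: ⌊$92,075 × 200%/9⌋ = $20,461. Book value $71,614.
Year 2: ⌊$71,614 × 200%/9⌋ = $15,914. Book value $55,700.
Year 3: ⌊$55,700 × 200%/9⌋ = $12,377. Book value $43,323.
Year 4: ⌊$43,323 × 200%/9⌋ = $9,627. Book value $33,696.
Year 5: ⌊$33,696 × 200%/9⌋ = $7,488. Book value $26,208.
Year 6: ⌊$26,208 × 200%/9⌋ = $5,824. Book value $20,384.
Year 7: ⌊$20,384 × 200%/9⌋ = $4,529. Book value $15,855.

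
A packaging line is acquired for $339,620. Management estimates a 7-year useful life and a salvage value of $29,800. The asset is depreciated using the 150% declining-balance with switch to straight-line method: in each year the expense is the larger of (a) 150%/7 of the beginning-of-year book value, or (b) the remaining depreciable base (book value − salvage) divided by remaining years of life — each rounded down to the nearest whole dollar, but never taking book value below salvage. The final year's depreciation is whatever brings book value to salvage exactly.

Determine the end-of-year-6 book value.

Depreciable base = $339,620 − $29,800 = $309,820.
Year 1: DB = ⌊$339,620 × 150%/7⌋ = $72,775; SL = ⌊$309,820/7⌋ = $44,260 → take DB $72,775. Book value $266,845.
Year 2: DB = ⌊$266,845 × 150%/7⌋ = $57,181; SL = ⌊$237,045/6⌋ = $39,507 → take DB $57,181. Book value $209,664.
Year 3: DB = ⌊$209,664 × 150%/7⌋ = $44,928; SL = ⌊$179,864/5⌋ = $35,972 → take DB $44,928. Book value $164,736.
Year 4: DB = ⌊$164,736 × 150%/7⌋ = $35,300; SL = ⌊$134,936/4⌋ = $33,734 → take DB $35,300. Book value $129,436.
Year 5: DB = ⌊$129,436 × 150%/7⌋ = $27,736; SL = ⌊$99,636/3⌋ = $33,212 → take SL $33,212. Book value $96,224.
Year 6: DB = ⌊$96,224 × 150%/7⌋ = $20,619; SL = ⌊$66,424/2⌋ = $33,212 → take SL $33,212. Book value $63,012.

$63,012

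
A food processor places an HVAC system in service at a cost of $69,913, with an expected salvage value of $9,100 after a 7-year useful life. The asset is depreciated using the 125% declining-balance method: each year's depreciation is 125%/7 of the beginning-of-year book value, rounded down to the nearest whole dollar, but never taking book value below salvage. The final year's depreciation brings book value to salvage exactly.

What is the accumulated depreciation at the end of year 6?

$48,434

Depreciable base = $69,913 − $9,100 = $60,813.
Year 1: ⌊$69,913 × 125%/7⌋ = $12,484. Book value $57,429.
Year 2: ⌊$57,429 × 125%/7⌋ = $10,255. Book value $47,174.
Year 3: ⌊$47,174 × 125%/7⌋ = $8,423. Book value $38,751.
Year 4: ⌊$38,751 × 125%/7⌋ = $6,919. Book value $31,832.
Year 5: ⌊$31,832 × 125%/7⌋ = $5,684. Book value $26,148.
Year 6: ⌊$26,148 × 125%/7⌋ = $4,669. Book value $21,479.
Accumulated through year 6 = $69,913 − $21,479 = $48,434.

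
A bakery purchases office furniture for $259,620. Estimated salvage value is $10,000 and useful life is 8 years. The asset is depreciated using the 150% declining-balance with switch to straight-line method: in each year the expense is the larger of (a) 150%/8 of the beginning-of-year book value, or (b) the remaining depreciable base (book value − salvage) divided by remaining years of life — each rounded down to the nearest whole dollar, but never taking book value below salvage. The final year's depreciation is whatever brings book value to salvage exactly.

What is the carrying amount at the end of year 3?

Depreciable base = $259,620 − $10,000 = $249,620.
Year 1: DB = ⌊$259,620 × 150%/8⌋ = $48,678; SL = ⌊$249,620/8⌋ = $31,202 → take DB $48,678. Book value $210,942.
Year 2: DB = ⌊$210,942 × 150%/8⌋ = $39,551; SL = ⌊$200,942/7⌋ = $28,706 → take DB $39,551. Book value $171,391.
Year 3: DB = ⌊$171,391 × 150%/8⌋ = $32,135; SL = ⌊$161,391/6⌋ = $26,898 → take DB $32,135. Book value $139,256.

$139,256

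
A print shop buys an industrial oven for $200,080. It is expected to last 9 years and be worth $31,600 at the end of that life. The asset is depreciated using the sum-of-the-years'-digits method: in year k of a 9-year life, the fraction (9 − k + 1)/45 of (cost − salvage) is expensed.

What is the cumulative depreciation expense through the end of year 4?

$112,320

Depreciable base = $200,080 − $31,600 = $168,480.
Sum of the years' digits = 9+8+7+6+5+4+3+2+1 = 45.
Year 1: $168,480 × 9/45 = $33,696. Book value $166,384.
Year 2: $168,480 × 8/45 = $29,952. Book value $136,432.
Year 3: $168,480 × 7/45 = $26,208. Book value $110,224.
Year 4: $168,480 × 6/45 = $22,464. Book value $87,760.
Accumulated through year 4 = $200,080 − $87,760 = $112,320.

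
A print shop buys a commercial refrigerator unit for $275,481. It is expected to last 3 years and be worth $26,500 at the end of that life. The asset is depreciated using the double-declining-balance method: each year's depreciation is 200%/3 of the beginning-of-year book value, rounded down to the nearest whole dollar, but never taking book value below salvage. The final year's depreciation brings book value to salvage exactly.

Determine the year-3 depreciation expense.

$4,109

Depreciable base = $275,481 − $26,500 = $248,981.
Year 1: ⌊$275,481 × 200%/3⌋ = $183,654. Book value $91,827.
Year 2: ⌊$91,827 × 200%/3⌋ = $61,218. Book value $30,609.
Year 3 (final): $30,609 − $26,500 = $4,109. Book value $26,500.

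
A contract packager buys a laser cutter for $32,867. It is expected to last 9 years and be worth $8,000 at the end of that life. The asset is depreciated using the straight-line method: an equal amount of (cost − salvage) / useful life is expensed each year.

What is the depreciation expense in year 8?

Depreciable base = $32,867 − $8,000 = $24,867.
Annual expense = $24,867 / 9 = $2,763.

$2,763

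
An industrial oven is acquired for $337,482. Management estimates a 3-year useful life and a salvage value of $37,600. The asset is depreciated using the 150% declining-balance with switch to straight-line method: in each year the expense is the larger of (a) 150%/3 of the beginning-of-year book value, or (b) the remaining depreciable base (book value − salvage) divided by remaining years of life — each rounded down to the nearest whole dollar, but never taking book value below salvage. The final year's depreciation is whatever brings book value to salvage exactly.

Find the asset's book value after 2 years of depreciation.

$84,371

Depreciable base = $337,482 − $37,600 = $299,882.
Year 1: DB = ⌊$337,482 × 150%/3⌋ = $168,741; SL = ⌊$299,882/3⌋ = $99,960 → take DB $168,741. Book value $168,741.
Year 2: DB = ⌊$168,741 × 150%/3⌋ = $84,370; SL = ⌊$131,141/2⌋ = $65,570 → take DB $84,370. Book value $84,371.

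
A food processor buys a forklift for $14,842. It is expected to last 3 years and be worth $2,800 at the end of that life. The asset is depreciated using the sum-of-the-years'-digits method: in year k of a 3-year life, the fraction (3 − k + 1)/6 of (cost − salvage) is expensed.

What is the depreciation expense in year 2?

Depreciable base = $14,842 − $2,800 = $12,042.
Sum of the years' digits = 3+2+1 = 6.
Year 1: $12,042 × 3/6 = $6,021. Book value $8,821.
Year 2: $12,042 × 2/6 = $4,014. Book value $4,807.

$4,014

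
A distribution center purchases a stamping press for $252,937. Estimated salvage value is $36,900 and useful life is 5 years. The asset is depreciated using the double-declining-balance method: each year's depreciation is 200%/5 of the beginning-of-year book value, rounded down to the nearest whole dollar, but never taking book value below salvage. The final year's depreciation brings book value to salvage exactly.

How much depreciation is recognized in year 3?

$36,423

Depreciable base = $252,937 − $36,900 = $216,037.
Year 1: ⌊$252,937 × 200%/5⌋ = $101,174. Book value $151,763.
Year 2: ⌊$151,763 × 200%/5⌋ = $60,705. Book value $91,058.
Year 3: ⌊$91,058 × 200%/5⌋ = $36,423. Book value $54,635.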